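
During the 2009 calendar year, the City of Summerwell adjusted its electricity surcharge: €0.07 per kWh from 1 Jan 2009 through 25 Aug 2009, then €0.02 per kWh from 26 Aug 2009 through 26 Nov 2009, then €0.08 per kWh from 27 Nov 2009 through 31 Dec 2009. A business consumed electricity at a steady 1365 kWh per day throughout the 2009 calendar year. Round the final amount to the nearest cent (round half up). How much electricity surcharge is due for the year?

1 Jan – 25 Aug 2009: 237 days × 1365 kWh/day = 323,505 kWh at €0.07/kWh → €22,645.35
26 Aug – 26 Nov 2009: 93 days × 1365 kWh/day = 126,945 kWh at €0.02/kWh → €2,538.90
27 Nov – 31 Dec 2009: 35 days × 1365 kWh/day = 47,775 kWh at €0.08/kWh → €3,822.00

€29,006.25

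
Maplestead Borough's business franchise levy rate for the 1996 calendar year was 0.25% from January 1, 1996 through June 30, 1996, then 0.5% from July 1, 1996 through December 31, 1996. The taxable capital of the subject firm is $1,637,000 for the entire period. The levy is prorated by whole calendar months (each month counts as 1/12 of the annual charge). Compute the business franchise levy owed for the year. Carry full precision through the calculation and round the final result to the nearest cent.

January 1 – June 30, 1996: 6 months at 0.25% → $1,637,000 × 0.25% × 6/12 = $2,046.2500
July 1 – December 31, 1996: 6 months at 0.5% → $1,637,000 × 0.5% × 6/12 = $4,092.5000
Total = $6,138.7500

$6,138.75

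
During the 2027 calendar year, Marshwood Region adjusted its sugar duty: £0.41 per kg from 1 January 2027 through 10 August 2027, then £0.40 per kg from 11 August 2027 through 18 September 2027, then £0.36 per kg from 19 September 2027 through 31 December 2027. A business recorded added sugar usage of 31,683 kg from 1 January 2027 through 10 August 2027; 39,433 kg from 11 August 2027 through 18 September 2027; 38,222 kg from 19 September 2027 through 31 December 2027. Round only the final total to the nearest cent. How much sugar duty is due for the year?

£42,523.15

1 January – 10 August 2027: 31,683 kg at £0.41/kg → £12,990.03
11 August – 18 September 2027: 39,433 kg at £0.40/kg → £15,773.20
19 September – 31 December 2027: 38,222 kg at £0.36/kg → £13,759.92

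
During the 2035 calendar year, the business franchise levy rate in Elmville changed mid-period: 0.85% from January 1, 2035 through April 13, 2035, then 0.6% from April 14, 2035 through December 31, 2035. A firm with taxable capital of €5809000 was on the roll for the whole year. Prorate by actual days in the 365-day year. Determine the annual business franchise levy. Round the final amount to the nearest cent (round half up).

January 1 – April 13, 2035: 103 days at 0.85% → €5809000 × 0.85% × 103/365 = €13933.6425
April 14 – December 31, 2035: 262 days at 0.6% → €5809000 × 0.6% × 262/365 = €25018.4877
Total = €38952.1301

€38952.13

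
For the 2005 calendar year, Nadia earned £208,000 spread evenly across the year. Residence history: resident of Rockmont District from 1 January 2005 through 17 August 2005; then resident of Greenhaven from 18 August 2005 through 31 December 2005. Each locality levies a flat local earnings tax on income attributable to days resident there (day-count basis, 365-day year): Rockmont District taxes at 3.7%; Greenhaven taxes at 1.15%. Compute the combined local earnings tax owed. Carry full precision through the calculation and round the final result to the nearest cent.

£5,719.72

Rockmont District, 1 January – 17 August 2005: 229 days → £208,000 × 3.7% × 229/365 = £4,828.4493
Greenhaven, 18 August – 31 December 2005: 136 days → £208,000 × 1.15% × 136/365 = £891.2658
Total = £5,719.7151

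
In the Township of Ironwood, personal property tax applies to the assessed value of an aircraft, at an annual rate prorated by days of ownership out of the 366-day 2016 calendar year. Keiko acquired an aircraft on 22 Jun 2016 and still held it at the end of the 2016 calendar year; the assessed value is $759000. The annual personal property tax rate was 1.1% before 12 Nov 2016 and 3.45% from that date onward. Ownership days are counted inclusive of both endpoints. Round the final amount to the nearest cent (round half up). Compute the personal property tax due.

22 Jun – 11 Nov 2016: 143 days at 1.1% → $759000 × 1.1% × 143/366 = $3262.0410
12 Nov – 31 Dec 2016: 50 days at 3.45% → $759000 × 3.45% × 50/366 = $3577.2541
Total = $6839.2951

$6839.30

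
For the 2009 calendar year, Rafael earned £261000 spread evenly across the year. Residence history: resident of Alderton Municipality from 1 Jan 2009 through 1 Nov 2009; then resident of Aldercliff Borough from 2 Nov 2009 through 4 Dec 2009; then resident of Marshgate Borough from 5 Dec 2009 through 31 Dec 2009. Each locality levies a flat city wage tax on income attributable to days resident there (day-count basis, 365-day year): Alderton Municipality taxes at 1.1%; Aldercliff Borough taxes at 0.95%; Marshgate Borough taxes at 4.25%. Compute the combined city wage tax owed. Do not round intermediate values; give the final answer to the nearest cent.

Alderton Municipality, 1 Jan – 1 Nov 2009: 305 days → £261000 × 1.1% × 305/365 = £2399.0548
Aldercliff Borough, 2 Nov – 4 Dec 2009: 33 days → £261000 × 0.95% × 33/365 = £224.1740
Marshgate Borough, 5 Dec – 31 Dec 2009: 27 days → £261000 × 4.25% × 27/365 = £820.5411
Total = £3443.7699

£3443.77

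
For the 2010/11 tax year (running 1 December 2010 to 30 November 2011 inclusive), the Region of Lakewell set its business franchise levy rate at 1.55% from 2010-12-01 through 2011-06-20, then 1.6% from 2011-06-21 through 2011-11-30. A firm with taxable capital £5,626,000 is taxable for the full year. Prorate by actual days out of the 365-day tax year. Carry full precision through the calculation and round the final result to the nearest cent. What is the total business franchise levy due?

£88,459.22

2010-12-01 to 2011-06-20: 202 days at 1.55% → £5,626,000 × 1.55% × 202/365 = £48,260.2904
2011-06-21 to 2011-11-30: 163 days at 1.6% → £5,626,000 × 1.6% × 163/365 = £40,198.9260
Total = £88,459.2164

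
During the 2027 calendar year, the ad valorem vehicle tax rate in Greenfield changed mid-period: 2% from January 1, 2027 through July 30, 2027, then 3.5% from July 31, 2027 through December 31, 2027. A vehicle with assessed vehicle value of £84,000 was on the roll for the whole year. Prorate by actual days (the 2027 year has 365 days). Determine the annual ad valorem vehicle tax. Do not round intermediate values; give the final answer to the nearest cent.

£2,211.62

January 1 – July 30, 2027: 211 days at 2% → £84,000 × 2% × 211/365 = £971.1781
July 31 – December 31, 2027: 154 days at 3.5% → £84,000 × 3.5% × 154/365 = £1,240.4384
Total = £2,211.6164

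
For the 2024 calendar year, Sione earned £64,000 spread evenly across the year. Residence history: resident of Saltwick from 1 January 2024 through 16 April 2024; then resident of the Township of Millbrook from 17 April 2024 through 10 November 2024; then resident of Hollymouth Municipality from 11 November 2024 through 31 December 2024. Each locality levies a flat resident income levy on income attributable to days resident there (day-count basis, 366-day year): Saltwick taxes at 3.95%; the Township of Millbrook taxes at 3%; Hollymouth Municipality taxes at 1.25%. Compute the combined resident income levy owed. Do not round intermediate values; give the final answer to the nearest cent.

£1,941.68

Saltwick, 1 January – 16 April 2024: 107 days → £64,000 × 3.95% × 107/366 = £739.0601
The Township of Millbrook, 17 April – 10 November 2024: 208 days → £64,000 × 3% × 208/366 = £1,091.1475
Hollymouth Municipality, 11 November – 31 December 2024: 51 days → £64,000 × 1.25% × 51/366 = £111.4754
Total = £1,941.6831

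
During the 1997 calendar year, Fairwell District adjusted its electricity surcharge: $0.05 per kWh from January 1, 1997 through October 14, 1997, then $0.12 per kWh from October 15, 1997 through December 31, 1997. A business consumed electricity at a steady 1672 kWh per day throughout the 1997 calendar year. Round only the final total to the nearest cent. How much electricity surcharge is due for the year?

January 1 – October 14, 1997: 287 days × 1672 kWh/day = 479,864 kWh at $0.05/kWh → $23993.20
October 15 – December 31, 1997: 78 days × 1672 kWh/day = 130,416 kWh at $0.12/kWh → $15649.92

$39643.12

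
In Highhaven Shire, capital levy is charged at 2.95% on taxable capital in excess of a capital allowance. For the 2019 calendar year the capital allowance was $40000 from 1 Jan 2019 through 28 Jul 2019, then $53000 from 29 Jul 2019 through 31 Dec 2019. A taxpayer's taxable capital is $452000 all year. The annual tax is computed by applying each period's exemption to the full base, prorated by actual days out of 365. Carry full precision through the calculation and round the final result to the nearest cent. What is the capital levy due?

1 Jan – 28 Jul 2019: 209 days, exemption $40000 → ($452000 − $40000) × 2.95% × 209/365 = $6959.4137
29 Jul – 31 Dec 2019: 156 days, exemption $53000 → ($452000 − $53000) × 2.95% × 156/365 = $5030.6795
Total = $11990.0932

$11990.09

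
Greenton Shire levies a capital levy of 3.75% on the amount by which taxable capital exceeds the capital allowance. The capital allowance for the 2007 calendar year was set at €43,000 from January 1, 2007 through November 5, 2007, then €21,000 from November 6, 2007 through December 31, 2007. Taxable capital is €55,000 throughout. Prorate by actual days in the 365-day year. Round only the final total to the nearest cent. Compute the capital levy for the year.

January 1 – November 5, 2007: 309 days, exemption €43,000 → (€55,000 − €43,000) × 3.75% × 309/365 = €380.9589
November 6 – December 31, 2007: 56 days, exemption €21,000 → (€55,000 − €21,000) × 3.75% × 56/365 = €195.6164
Total = €576.5753

€576.58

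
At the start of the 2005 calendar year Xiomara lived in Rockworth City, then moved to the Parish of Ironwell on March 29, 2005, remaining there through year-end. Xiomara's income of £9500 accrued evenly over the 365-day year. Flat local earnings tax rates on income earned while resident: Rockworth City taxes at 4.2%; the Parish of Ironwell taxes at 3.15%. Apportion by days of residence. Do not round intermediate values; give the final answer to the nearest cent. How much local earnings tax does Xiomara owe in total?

£323.03

Rockworth City, January 1 – March 28, 2005: 87 days → £9500 × 4.2% × 87/365 = £95.1041
The Parish of Ironwell, March 29 – December 31, 2005: 278 days → £9500 × 3.15% × 278/365 = £227.9219
Total = £323.0260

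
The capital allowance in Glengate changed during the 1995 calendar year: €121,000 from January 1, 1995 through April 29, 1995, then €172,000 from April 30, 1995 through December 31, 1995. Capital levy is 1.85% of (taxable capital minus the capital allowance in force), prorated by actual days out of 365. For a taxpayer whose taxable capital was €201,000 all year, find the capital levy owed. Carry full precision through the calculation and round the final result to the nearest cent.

€844.11

January 1 – April 29, 1995: 119 days, exemption €121,000 → (€201,000 − €121,000) × 1.85% × 119/365 = €482.5205
April 30 – December 31, 1995: 246 days, exemption €172,000 → (€201,000 − €172,000) × 1.85% × 246/365 = €361.5863
Total = €844.1068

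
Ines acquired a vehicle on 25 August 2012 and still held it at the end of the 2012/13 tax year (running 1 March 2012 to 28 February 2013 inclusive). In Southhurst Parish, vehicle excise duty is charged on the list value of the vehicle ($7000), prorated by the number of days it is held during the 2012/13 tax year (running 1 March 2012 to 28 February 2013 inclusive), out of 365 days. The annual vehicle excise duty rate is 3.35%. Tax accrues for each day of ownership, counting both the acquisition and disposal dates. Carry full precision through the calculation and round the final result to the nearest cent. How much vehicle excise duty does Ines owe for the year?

$120.78

Days held (25 August 2012 – 28 February 2013): 188 out of 365
Tax = $7000 × 3.35% × 188/365 = $120.7836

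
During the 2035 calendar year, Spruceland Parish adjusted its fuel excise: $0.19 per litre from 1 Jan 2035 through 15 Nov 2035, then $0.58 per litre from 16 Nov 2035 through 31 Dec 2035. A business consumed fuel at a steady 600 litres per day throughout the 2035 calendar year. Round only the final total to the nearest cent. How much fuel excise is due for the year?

1 Jan – 15 Nov 2035: 319 days × 600 litres/day = 191,400 litres at $0.19/litre → $36,366.00
16 Nov – 31 Dec 2035: 46 days × 600 litres/day = 27,600 litres at $0.58/litre → $16,008.00

$52,374.00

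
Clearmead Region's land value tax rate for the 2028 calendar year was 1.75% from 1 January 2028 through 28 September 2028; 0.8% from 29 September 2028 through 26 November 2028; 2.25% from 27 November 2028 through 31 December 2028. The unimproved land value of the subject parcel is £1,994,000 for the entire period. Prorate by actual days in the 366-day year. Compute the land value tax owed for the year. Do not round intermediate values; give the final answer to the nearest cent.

1 January – 28 September 2028: 272 days at 1.75% → £1,994,000 × 1.75% × 272/366 = £25,932.8962
29 September – 26 November 2028: 59 days at 0.8% → £1,994,000 × 0.8% × 59/366 = £2,571.4973
27 November – 31 December 2028: 35 days at 2.25% → £1,994,000 × 2.25% × 35/366 = £4,290.3689
Total = £32,794.7623

£32,794.76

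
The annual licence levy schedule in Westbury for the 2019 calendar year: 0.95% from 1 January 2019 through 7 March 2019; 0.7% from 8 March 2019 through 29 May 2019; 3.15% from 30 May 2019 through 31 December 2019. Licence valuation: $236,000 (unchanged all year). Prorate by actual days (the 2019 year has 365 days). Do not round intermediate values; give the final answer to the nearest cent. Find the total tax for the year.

1 January – 7 March 2019: 66 days at 0.95% → $236,000 × 0.95% × 66/365 = $405.4027
8 March – 29 May 2019: 83 days at 0.7% → $236,000 × 0.7% × 83/365 = $375.6603
30 May – 31 December 2019: 216 days at 3.15% → $236,000 × 3.15% × 216/365 = $4,399.2986
Total = $5,180.3616

$5,180.36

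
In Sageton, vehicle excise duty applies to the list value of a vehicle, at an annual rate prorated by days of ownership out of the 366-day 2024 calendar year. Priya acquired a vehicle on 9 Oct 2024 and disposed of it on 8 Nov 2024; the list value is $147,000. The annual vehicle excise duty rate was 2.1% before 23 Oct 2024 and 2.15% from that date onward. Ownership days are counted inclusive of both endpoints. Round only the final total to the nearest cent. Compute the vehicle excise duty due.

9 Oct – 22 Oct 2024: 14 days at 2.1% → $147,000 × 2.1% × 14/366 = $118.0820
23 Oct – 8 Nov 2024: 17 days at 2.15% → $147,000 × 2.15% × 17/366 = $146.7992
Total = $264.8811

$264.88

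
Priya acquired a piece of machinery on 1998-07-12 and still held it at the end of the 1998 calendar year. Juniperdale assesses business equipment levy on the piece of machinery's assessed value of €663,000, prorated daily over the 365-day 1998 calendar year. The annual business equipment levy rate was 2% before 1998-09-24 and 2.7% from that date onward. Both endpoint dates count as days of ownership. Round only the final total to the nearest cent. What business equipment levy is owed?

€7,543.67

1998-07-12 to 1998-09-23: 74 days at 2% → €663,000 × 2% × 74/365 = €2,688.3288
1998-09-24 to 1998-12-31: 99 days at 2.7% → €663,000 × 2.7% × 99/365 = €4,855.3397
Total = €7,543.6685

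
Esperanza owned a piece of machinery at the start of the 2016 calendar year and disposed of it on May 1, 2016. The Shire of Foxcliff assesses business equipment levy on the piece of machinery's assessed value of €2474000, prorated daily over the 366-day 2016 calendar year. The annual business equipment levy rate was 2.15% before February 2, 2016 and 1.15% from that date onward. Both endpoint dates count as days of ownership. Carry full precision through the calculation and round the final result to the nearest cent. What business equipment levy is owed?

€11646.73

January 1 – February 1, 2016: 32 days at 2.15% → €2474000 × 2.15% × 32/366 = €4650.5792
February 2 – May 1, 2016: 90 days at 1.15% → €2474000 × 1.15% × 90/366 = €6996.1475
Total = €11646.7268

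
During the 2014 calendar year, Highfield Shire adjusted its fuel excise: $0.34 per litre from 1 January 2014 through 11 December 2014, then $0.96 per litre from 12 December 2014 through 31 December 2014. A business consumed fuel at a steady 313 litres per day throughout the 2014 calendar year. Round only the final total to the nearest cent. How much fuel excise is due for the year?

$42,724.50

1 January – 11 December 2014: 345 days × 313 litres/day = 107,985 litres at $0.34/litre → $36,714.90
12 December – 31 December 2014: 20 days × 313 litres/day = 6,260 litres at $0.96/litre → $6,009.60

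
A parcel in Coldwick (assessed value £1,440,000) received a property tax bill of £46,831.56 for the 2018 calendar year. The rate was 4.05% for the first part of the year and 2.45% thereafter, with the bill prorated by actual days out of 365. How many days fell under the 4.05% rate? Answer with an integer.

183 days

Let d = days at the first rate; then 365 − d days at the second rate.
£1,440,000 × [4.05%·d + 2.45%·(365−d)] / 365 = £46,831.56
Solving gives d = 183, so the new rate took effect on 3 July 2018.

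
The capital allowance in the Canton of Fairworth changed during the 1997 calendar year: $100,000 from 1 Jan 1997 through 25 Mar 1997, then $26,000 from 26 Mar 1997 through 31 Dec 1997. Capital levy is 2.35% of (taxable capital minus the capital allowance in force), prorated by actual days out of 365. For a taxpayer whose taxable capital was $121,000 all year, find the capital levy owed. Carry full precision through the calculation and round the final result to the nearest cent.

$1,832.29

1 Jan – 25 Mar 1997: 84 days, exemption $100,000 → ($121,000 − $100,000) × 2.35% × 84/365 = $113.5726
26 Mar – 31 Dec 1997: 281 days, exemption $26,000 → ($121,000 − $26,000) × 2.35% × 281/365 = $1,718.7192
Total = $1,832.2918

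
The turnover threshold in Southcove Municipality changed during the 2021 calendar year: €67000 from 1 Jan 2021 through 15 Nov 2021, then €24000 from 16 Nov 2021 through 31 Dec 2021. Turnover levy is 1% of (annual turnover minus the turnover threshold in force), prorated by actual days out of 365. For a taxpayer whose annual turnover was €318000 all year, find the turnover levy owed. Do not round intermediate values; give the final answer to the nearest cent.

€2564.19

1 Jan – 15 Nov 2021: 319 days, exemption €67000 → (€318000 − €67000) × 1% × 319/365 = €2193.6712
16 Nov – 31 Dec 2021: 46 days, exemption €24000 → (€318000 − €24000) × 1% × 46/365 = €370.5205
Total = €2564.1918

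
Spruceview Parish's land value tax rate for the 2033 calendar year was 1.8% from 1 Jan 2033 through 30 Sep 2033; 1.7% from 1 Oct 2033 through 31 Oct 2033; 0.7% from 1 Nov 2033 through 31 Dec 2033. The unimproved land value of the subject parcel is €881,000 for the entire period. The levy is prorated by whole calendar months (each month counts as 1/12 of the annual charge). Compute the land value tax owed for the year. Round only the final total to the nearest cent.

€14,169.42

1 Jan – 30 Sep 2033: 9 months at 1.8% → €881,000 × 1.8% × 9/12 = €11,893.5000
1 Oct – 31 Oct 2033: 1 month at 1.7% → €881,000 × 1.7% × 1/12 = €1,248.0833
1 Nov – 31 Dec 2033: 2 months at 0.7% → €881,000 × 0.7% × 2/12 = €1,027.8333
Total = €14,169.4167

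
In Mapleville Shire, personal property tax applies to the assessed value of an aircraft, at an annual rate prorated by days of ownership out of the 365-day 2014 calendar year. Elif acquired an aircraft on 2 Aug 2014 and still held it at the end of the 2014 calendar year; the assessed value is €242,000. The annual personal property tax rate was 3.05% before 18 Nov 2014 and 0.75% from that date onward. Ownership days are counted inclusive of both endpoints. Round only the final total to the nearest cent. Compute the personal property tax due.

2 Aug – 17 Nov 2014: 108 days at 3.05% → €242,000 × 3.05% × 108/365 = €2,183.9671
18 Nov – 31 Dec 2014: 44 days at 0.75% → €242,000 × 0.75% × 44/365 = €218.7945
Total = €2,402.7616

€2,402.76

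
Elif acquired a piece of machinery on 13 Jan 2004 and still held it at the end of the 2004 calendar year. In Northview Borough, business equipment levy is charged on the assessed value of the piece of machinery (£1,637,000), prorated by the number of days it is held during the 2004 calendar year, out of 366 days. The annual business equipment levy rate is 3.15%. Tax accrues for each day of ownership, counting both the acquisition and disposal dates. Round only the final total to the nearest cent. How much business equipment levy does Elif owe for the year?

Days held (13 Jan – 31 Dec 2004): 354 out of 366
Tax = £1,637,000 × 3.15% × 354/366 = £49,874.8279

£49,874.83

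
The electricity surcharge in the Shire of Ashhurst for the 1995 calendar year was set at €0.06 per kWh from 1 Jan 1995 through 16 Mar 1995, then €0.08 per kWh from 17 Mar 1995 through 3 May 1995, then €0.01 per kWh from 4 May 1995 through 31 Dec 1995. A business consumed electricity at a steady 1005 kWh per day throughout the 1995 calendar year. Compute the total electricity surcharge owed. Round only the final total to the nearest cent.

€10,813.80

1 Jan – 16 Mar 1995: 75 days × 1005 kWh/day = 75,375 kWh at €0.06/kWh → €4,522.50
17 Mar – 3 May 1995: 48 days × 1005 kWh/day = 48,240 kWh at €0.08/kWh → €3,859.20
4 May – 31 Dec 1995: 242 days × 1005 kWh/day = 243,210 kWh at €0.01/kWh → €2,432.10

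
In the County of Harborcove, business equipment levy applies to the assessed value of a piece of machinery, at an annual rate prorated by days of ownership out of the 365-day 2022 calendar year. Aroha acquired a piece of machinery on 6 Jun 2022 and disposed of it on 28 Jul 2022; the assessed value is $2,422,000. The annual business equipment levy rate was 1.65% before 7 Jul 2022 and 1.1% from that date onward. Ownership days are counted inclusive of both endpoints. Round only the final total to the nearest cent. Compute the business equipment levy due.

6 Jun – 6 Jul 2022: 31 days at 1.65% → $2,422,000 × 1.65% × 31/365 = $3,394.1178
7 Jul – 28 Jul 2022: 22 days at 1.1% → $2,422,000 × 1.1% × 22/365 = $1,605.8192
Total = $4,999.9370

$4,999.94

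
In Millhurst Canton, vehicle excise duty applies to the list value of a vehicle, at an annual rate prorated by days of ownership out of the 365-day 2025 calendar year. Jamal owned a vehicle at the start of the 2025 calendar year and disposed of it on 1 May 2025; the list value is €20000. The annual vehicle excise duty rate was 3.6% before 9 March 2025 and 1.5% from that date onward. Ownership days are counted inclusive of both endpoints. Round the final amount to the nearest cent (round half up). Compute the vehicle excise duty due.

1 January – 8 March 2025: 67 days at 3.6% → €20000 × 3.6% × 67/365 = €132.1644
9 March – 1 May 2025: 54 days at 1.5% → €20000 × 1.5% × 54/365 = €44.3836
Total = €176.5479

€176.55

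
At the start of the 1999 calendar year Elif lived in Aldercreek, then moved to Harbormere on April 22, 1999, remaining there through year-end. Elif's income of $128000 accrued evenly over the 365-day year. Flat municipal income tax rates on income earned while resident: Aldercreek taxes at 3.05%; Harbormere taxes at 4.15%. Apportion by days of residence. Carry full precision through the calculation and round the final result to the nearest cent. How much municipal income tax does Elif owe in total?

Aldercreek, January 1 – April 21, 1999: 111 days → $128000 × 3.05% × 111/365 = $1187.2438
Harbormere, April 22 – December 31, 1999: 254 days → $128000 × 4.15% × 254/365 = $3696.5699
Total = $4883.8137

$4883.81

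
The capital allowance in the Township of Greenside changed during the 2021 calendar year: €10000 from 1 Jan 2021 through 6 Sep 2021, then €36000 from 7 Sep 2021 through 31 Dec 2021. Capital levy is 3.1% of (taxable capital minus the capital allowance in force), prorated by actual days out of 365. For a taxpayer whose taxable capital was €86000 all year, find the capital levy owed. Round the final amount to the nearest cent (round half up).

1 Jan – 6 Sep 2021: 249 days, exemption €10000 → (€86000 − €10000) × 3.1% × 249/365 = €1607.2438
7 Sep – 31 Dec 2021: 116 days, exemption €36000 → (€86000 − €36000) × 3.1% × 116/365 = €492.6027
Total = €2099.8466

€2099.85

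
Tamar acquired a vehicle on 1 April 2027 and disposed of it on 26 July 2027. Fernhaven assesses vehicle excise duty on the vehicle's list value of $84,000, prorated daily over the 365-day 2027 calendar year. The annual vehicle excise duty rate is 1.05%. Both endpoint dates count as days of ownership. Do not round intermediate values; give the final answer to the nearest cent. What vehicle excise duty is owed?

Days held (1 April – 26 July 2027): 117 out of 365
Tax = $84,000 × 1.05% × 117/365 = $282.7233

$282.72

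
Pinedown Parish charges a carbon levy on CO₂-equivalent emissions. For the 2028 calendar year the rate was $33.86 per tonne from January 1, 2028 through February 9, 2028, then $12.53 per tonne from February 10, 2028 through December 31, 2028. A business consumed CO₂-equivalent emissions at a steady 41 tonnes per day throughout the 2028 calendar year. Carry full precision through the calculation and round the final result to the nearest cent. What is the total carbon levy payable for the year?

January 1 – February 9, 2028: 40 days × 41 tonnes/day = 1,640 tonnes at $33.86/tonne → $55,530.40
February 10 – December 31, 2028: 326 days × 41 tonnes/day = 13,366 tonnes at $12.53/tonne → $167,475.98

$223,006.38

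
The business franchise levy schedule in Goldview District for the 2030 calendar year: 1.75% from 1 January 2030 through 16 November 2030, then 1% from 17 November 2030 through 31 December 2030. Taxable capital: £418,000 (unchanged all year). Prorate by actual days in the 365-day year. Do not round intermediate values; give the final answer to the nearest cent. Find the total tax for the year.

£6,928.49

1 January – 16 November 2030: 320 days at 1.75% → £418,000 × 1.75% × 320/365 = £6,413.1507
17 November – 31 December 2030: 45 days at 1% → £418,000 × 1% × 45/365 = £515.3425
Total = £6,928.4932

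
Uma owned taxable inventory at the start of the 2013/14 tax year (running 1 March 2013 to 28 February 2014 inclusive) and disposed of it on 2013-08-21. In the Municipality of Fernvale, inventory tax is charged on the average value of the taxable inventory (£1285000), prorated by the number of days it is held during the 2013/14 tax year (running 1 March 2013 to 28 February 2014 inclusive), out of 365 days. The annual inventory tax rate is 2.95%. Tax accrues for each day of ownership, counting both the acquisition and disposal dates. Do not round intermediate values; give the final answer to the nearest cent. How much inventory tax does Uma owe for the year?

£18070.97

Days held (2013-03-01 to 2013-08-21): 174 out of 365
Tax = £1285000 × 2.95% × 174/365 = £18070.9726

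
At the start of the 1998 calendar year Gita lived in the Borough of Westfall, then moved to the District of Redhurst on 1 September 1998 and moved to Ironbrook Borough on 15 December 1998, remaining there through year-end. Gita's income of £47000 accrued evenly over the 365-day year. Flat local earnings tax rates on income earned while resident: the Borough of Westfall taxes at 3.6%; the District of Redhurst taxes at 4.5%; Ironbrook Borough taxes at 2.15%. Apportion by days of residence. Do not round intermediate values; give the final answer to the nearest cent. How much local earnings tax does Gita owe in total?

The Borough of Westfall, 1 January – 31 August 1998: 243 days → £47000 × 3.6% × 243/365 = £1126.4548
The District of Redhurst, 1 September – 14 December 1998: 105 days → £47000 × 4.5% × 105/365 = £608.4247
Ironbrook Borough, 15 December – 31 December 1998: 17 days → £47000 × 2.15% × 17/365 = £47.0644
Total = £1781.9438

£1781.94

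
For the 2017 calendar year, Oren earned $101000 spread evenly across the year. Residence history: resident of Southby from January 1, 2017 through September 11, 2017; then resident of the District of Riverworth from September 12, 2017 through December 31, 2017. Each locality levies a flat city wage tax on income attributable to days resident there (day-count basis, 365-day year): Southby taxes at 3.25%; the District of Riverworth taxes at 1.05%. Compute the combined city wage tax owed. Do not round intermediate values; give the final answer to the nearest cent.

$2606.77

Southby, January 1 – September 11, 2017: 254 days → $101000 × 3.25% × 254/365 = $2284.2603
The District of Riverworth, September 12 – December 31, 2017: 111 days → $101000 × 1.05% × 111/365 = $322.5082
Total = $2606.7685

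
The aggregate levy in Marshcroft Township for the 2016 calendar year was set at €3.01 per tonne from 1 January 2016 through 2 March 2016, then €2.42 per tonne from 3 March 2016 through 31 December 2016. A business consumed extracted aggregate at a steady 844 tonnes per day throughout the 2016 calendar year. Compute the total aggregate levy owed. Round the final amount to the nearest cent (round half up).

€778,421.20

1 January – 2 March 2016: 62 days × 844 tonnes/day = 52,328 tonnes at €3.01/tonne → €157,507.28
3 March – 31 December 2016: 304 days × 844 tonnes/day = 256,576 tonnes at €2.42/tonne → €620,913.92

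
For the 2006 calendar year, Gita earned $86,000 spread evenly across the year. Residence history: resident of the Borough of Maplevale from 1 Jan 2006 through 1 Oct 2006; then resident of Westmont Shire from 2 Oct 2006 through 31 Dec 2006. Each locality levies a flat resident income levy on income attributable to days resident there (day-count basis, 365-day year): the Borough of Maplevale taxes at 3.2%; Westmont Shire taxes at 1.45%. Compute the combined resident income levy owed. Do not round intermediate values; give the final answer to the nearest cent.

$2,376.78

The Borough of Maplevale, 1 Jan – 1 Oct 2006: 274 days → $86,000 × 3.2% × 274/365 = $2,065.8849
Westmont Shire, 2 Oct – 31 Dec 2006: 91 days → $86,000 × 1.45% × 91/365 = $310.8959
Total = $2,376.7808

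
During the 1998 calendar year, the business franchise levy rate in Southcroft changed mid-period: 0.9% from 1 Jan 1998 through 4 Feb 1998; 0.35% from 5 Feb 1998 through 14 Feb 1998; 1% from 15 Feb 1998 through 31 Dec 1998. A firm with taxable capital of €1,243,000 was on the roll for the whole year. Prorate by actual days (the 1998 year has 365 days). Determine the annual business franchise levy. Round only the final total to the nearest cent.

1 Jan – 4 Feb 1998: 35 days at 0.9% → €1,243,000 × 0.9% × 35/365 = €1,072.7260
5 Feb – 14 Feb 1998: 10 days at 0.35% → €1,243,000 × 0.35% × 10/365 = €119.1918
15 Feb – 31 Dec 1998: 320 days at 1% → €1,243,000 × 1% × 320/365 = €10,897.5342
Total = €12,089.4521

€12,089.45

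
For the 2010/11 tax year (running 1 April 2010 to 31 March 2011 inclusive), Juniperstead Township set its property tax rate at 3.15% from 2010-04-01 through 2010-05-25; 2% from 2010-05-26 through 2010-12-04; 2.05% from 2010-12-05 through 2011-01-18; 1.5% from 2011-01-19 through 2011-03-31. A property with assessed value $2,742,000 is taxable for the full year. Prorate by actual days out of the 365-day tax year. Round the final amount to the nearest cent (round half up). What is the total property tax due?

2010-04-01 to 2010-05-25: 55 days at 3.15% → $2,742,000 × 3.15% × 55/365 = $13,015.1096
2010-05-26 to 2010-12-04: 193 days at 2% → $2,742,000 × 2% × 193/365 = $28,997.5890
2010-12-05 to 2011-01-18: 45 days at 2.05% → $2,742,000 × 2.05% × 45/365 = $6,930.1233
2011-01-19 to 2011-03-31: 72 days at 1.5% → $2,742,000 × 1.5% × 72/365 = $8,113.3151
Total = $57,056.1370

$57,056.14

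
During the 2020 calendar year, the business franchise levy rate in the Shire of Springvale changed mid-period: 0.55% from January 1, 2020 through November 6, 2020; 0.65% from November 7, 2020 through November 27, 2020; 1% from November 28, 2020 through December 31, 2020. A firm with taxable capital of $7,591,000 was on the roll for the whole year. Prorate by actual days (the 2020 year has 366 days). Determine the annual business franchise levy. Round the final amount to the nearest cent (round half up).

$45,359.34

January 1 – November 6, 2020: 311 days at 0.55% → $7,591,000 × 0.55% × 311/366 = $35,476.5178
November 7 – November 27, 2020: 21 days at 0.65% → $7,591,000 × 0.65% × 21/366 = $2,831.0697
November 28 – December 31, 2020: 34 days at 1% → $7,591,000 × 1% × 34/366 = $7,051.7486
Total = $45,359.3361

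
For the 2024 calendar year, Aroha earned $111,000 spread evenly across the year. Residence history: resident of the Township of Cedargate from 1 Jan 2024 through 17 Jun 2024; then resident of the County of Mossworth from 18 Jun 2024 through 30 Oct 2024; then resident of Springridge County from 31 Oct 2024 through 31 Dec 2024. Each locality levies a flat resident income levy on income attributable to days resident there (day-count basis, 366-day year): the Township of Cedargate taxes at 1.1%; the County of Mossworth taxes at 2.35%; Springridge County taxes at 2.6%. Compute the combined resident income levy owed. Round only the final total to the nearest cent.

The Township of Cedargate, 1 Jan – 17 Jun 2024: 169 days → $111,000 × 1.1% × 169/366 = $563.7951
The County of Mossworth, 18 Jun – 30 Oct 2024: 135 days → $111,000 × 2.35% × 135/366 = $962.1516
Springridge County, 31 Oct – 31 Dec 2024: 62 days → $111,000 × 2.6% × 62/366 = $488.8852
Total = $2,014.8320

$2,014.83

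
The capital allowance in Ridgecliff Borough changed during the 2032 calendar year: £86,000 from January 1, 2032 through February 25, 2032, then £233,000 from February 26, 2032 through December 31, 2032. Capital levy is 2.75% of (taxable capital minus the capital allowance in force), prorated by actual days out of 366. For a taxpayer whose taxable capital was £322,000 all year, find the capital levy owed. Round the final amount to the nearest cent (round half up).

January 1 – February 25, 2032: 56 days, exemption £86,000 → (£322,000 − £86,000) × 2.75% × 56/366 = £993.0055
February 26 – December 31, 2032: 310 days, exemption £233,000 → (£322,000 − £233,000) × 2.75% × 310/366 = £2,073.0191
Total = £3,066.0246

£3,066.02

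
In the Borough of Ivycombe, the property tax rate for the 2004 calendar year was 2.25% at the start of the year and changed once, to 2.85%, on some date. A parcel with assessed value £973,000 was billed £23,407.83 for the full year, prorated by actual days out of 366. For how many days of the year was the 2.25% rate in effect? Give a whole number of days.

Let d = days at the first rate; then 366 − d days at the second rate.
£973,000 × [2.25%·d + 2.85%·(366−d)] / 366 = £23,407.83
Solving gives d = 271, so the new rate took effect on September 28, 2004.

271 days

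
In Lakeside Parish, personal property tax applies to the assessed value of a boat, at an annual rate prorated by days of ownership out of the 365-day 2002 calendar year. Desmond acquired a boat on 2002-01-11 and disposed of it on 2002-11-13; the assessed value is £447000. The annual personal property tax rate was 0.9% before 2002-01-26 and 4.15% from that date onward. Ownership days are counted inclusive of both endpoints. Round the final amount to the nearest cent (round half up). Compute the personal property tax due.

2002-01-11 to 2002-01-25: 15 days at 0.9% → £447000 × 0.9% × 15/365 = £165.3288
2002-01-26 to 2002-11-13: 292 days at 4.15% → £447000 × 4.15% × 292/365 = £14840.4000
Total = £15005.7288

£15005.73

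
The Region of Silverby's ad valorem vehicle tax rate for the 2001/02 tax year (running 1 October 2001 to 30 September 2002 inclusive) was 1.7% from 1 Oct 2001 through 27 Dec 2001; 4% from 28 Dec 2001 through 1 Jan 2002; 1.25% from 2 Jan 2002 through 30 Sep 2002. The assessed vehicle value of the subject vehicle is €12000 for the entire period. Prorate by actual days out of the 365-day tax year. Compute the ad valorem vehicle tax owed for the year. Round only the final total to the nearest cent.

€167.54

1 Oct – 27 Dec 2001: 88 days at 1.7% → €12000 × 1.7% × 88/365 = €49.1836
28 Dec 2001 – 1 Jan 2002: 5 days at 4% → €12000 × 4% × 5/365 = €6.5753
2 Jan – 30 Sep 2002: 272 days at 1.25% → €12000 × 1.25% × 272/365 = €111.7808
Total = €167.5397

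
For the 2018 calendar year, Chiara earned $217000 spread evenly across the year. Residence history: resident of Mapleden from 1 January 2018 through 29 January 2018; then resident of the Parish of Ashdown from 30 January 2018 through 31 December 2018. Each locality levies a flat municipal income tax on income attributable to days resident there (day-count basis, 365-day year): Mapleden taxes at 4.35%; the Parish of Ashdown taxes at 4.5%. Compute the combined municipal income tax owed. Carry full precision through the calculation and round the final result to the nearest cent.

Mapleden, 1 January – 29 January 2018: 29 days → $217000 × 4.35% × 29/365 = $749.9877
The Parish of Ashdown, 30 January – 31 December 2018: 336 days → $217000 × 4.5% × 336/365 = $8989.1507
Total = $9739.1384

$9739.14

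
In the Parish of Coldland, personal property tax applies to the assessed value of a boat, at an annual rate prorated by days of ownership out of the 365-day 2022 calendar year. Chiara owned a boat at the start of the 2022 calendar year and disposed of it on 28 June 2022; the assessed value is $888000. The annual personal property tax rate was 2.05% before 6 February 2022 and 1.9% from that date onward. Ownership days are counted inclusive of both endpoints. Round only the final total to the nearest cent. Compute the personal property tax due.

1 January – 5 February 2022: 36 days at 2.05% → $888000 × 2.05% × 36/365 = $1795.4630
6 February – 28 June 2022: 143 days at 1.9% → $888000 × 1.9% × 143/365 = $6610.1260
Total = $8405.5890

$8405.59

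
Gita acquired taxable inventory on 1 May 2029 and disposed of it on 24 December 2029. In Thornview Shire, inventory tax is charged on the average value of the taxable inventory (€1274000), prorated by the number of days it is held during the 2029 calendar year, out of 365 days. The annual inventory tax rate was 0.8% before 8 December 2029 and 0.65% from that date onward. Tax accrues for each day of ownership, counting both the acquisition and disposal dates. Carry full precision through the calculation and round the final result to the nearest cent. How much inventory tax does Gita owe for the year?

1 May – 7 December 2029: 221 days at 0.8% → €1274000 × 0.8% × 221/365 = €6171.0466
8 December – 24 December 2029: 17 days at 0.65% → €1274000 × 0.65% × 17/365 = €385.6904
Total = €6556.7370

€6556.74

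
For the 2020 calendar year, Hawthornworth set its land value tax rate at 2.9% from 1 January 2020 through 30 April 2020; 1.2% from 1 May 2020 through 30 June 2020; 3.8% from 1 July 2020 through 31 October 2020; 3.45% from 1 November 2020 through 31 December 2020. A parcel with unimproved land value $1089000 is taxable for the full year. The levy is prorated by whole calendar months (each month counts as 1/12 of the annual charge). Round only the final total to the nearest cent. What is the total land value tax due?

$32760.75

1 January – 30 April 2020: 4 months at 2.9% → $1089000 × 2.9% × 4/12 = $10527.0000
1 May – 30 June 2020: 2 months at 1.2% → $1089000 × 1.2% × 2/12 = $2178.0000
1 July – 31 October 2020: 4 months at 3.8% → $1089000 × 3.8% × 4/12 = $13794.0000
1 November – 31 December 2020: 2 months at 3.45% → $1089000 × 3.45% × 2/12 = $6261.7500
Total = $32760.7500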